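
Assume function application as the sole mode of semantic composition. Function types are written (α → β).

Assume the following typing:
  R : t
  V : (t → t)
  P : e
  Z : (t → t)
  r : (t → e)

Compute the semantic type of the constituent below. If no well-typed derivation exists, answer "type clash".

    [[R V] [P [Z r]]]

type clash

[R V]: V is (t → t), R is t; result t.
[Z r]: (t → t) with (t → e) — neither is a function whose domain matches the other; composition fails here.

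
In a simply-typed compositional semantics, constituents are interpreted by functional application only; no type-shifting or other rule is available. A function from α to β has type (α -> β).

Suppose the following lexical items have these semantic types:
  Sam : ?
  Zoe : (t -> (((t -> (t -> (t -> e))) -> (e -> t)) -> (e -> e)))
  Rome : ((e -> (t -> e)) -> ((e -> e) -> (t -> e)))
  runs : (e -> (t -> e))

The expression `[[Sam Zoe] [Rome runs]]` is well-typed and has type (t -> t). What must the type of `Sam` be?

For [[Sam Zoe] [Rome runs]] to have type (t -> t) with [Rome runs] of type ((e -> e) -> (t -> e)), [Sam Zoe] must be the function: [Sam Zoe] : (((e -> e) -> (t -> e)) -> (t -> t)).
For [Sam Zoe] to have type (((e -> e) -> (t -> e)) -> (t -> t)) with Zoe of type (t -> (((t -> (t -> (t -> e))) -> (e -> t)) -> (e -> e))), Sam must be the function: Sam : ((t -> (((t -> (t -> (t -> e))) -> (e -> t)) -> (e -> e))) -> (((e -> e) -> (t -> e)) -> (t -> t))).

((t -> (((t -> (t -> (t -> e))) -> (e -> t)) -> (e -> e))) -> (((e -> e) -> (t -> e)) -> (t -> t)))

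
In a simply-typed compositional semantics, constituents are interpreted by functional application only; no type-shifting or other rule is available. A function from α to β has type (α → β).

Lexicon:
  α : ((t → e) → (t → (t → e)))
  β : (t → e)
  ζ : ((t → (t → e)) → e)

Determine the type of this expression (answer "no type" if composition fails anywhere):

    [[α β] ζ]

[α β] — α of type ((t → e) → (t → (t → e))) combines with β of type (t → e): type (t → (t → e)).
[[α β] ζ] — ζ of type ((t → (t → e)) → e) combines with [α β] of type (t → (t → e)): type e.

e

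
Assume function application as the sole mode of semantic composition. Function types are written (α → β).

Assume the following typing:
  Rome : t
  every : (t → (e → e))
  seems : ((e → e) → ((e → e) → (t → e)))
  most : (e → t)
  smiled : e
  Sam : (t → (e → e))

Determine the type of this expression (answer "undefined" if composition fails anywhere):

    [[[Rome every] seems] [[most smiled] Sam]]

[Rome every]: functor every : (t → (e → e)), argument Rome : t; result (e → e).
[[Rome every] seems]: functor seems : ((e → e) → ((e → e) → (t → e))), argument [Rome every] : (e → e); result ((e → e) → (t → e)).
[most smiled]: functor most : (e → t), argument smiled : e; result t.
[[most smiled] Sam]: functor Sam : (t → (e → e)), argument [most smiled] : t; result (e → e).
[[[Rome every] seems] [[most smiled] Sam]]: functor [[Rome every] seems] : ((e → e) → (t → e)), argument [[most smiled] Sam] : (e → e); result (t → e).

(t → e)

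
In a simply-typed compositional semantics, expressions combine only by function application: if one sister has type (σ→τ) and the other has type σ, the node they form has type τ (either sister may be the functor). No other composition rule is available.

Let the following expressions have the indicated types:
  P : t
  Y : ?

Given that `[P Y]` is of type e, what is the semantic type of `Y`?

(t→e)

For [P Y] to have type e with P of type t, Y must be the function: Y : (t→e).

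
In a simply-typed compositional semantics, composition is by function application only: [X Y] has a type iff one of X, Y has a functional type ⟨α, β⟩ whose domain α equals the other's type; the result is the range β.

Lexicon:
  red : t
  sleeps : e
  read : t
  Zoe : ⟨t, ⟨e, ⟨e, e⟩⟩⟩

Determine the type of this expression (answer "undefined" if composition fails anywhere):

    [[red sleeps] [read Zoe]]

undefined

[red sleeps]: t and e cannot combine by function application — type clash.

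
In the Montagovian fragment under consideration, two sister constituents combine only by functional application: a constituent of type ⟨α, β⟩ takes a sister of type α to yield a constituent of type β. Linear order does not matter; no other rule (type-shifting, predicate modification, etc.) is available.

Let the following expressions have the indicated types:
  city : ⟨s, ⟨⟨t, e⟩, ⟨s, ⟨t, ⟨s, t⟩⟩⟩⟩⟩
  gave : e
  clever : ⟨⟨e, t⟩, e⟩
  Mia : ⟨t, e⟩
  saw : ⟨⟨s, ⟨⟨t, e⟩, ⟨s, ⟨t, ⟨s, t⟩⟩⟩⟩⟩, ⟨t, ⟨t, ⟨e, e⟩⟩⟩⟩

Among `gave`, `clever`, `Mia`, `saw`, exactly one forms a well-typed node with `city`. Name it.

saw

gave : e — city needs s; gave needs nothing (atomic); neither fits.
clever : ⟨⟨e, t⟩, e⟩ — city needs s; clever needs ⟨e, t⟩; neither fits.
Mia : ⟨t, e⟩ — city needs s; Mia needs t; neither fits.
saw — combines: saw : ⟨⟨s, ⟨⟨t, e⟩, ⟨s, ⟨t, ⟨s, t⟩⟩⟩⟩⟩, ⟨t, ⟨t, ⟨e, e⟩⟩⟩⟩ takes city : ⟨s, ⟨⟨t, e⟩, ⟨s, ⟨t, ⟨s, t⟩⟩⟩⟩⟩ as argument, giving ⟨t, ⟨t, ⟨e, e⟩⟩⟩.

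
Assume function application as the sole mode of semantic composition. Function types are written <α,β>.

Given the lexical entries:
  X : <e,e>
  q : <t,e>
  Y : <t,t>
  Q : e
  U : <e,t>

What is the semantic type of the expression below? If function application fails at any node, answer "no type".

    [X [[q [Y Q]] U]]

no type

[Y Q]: <t,t> and e cannot combine by function application — type clash.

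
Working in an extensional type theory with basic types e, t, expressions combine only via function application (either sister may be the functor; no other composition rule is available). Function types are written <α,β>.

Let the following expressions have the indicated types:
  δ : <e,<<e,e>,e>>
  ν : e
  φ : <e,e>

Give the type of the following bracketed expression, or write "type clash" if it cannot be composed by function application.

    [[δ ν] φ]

e

[δ ν]: δ is <e,<<e,e>,e>>, ν is e; result <<e,e>,e>.
[[δ ν] φ]: [δ ν] is <<e,e>,e>, φ is <e,e>; result e.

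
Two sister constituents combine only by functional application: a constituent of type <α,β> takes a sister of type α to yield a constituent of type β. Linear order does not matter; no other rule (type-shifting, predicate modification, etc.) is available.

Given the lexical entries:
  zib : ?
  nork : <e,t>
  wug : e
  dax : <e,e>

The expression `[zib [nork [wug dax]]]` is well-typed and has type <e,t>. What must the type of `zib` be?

<t,<e,t>>

[zib [nork [wug dax]]] is required to be <e,t>. [nork [wug dax]] : t cannot yield <e,t> as functor, so zib : <t,<e,t>>.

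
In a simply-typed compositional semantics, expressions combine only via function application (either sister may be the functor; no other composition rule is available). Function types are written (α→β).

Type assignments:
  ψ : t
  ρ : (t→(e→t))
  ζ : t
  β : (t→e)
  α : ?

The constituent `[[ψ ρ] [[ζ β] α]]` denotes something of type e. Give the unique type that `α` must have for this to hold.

(e→((e→t)→e))

At [[ψ ρ] [[ζ β] α]] (required: e): [ψ ρ] is (e→t), which is not a function with range e; hence [[ζ β] α] is the functor — type ((e→t)→e).
At [[ζ β] α] (required: ((e→t)→e)): [ζ β] is e, which is not a function with range ((e→t)→e); hence α is the functor — type (e→((e→t)→e)).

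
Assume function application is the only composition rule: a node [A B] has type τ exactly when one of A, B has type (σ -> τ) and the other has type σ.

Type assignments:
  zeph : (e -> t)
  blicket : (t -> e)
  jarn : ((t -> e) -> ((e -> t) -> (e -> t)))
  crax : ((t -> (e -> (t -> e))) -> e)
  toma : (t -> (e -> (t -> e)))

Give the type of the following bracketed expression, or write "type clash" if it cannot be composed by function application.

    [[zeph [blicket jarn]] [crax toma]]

[blicket jarn]: jarn is ((t -> e) -> ((e -> t) -> (e -> t))), blicket is (t -> e); result ((e -> t) -> (e -> t)).
[zeph [blicket jarn]]: [blicket jarn] is ((e -> t) -> (e -> t)), zeph is (e -> t); result (e -> t).
[crax toma]: crax is ((t -> (e -> (t -> e))) -> e), toma is (t -> (e -> (t -> e))); result e.
[[zeph [blicket jarn]] [crax toma]]: [zeph [blicket jarn]] is (e -> t), [crax toma] is e; result t.

t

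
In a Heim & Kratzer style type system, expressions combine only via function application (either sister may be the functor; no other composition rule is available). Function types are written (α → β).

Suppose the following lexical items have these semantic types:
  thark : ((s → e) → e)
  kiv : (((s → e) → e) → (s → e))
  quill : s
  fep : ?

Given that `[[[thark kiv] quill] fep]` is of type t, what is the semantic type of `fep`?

[[[thark kiv] quill] fep] must have type t. The sister [[thark kiv] quill] has type e; that is not a function onto t, so fep must be the functor, of type (e → t).

(e → t)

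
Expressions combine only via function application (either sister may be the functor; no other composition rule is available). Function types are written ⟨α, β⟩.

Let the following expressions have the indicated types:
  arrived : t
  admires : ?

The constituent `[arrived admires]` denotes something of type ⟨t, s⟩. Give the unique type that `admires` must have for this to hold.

⟨t, ⟨t, s⟩⟩

[arrived admires] is required to be ⟨t, s⟩. arrived : t cannot yield ⟨t, s⟩ as functor, so admires : ⟨t, ⟨t, s⟩⟩.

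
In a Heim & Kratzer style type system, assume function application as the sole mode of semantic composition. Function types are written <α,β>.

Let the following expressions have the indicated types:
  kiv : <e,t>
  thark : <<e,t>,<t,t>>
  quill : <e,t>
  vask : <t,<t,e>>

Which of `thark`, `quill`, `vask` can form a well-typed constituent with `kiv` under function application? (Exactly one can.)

thark

thark — combines: thark : <<e,t>,<t,t>> takes kiv : <e,t> as argument, giving <t,t>.
quill : <e,t> — neither side's domain matches the other.
vask : <t,<t,e>> — neither side's domain matches the other.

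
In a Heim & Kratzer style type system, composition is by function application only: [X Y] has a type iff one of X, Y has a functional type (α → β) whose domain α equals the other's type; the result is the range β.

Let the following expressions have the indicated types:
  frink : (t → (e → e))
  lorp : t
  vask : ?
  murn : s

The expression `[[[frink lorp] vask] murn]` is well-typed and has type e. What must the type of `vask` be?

((e → e) → (s → e))

[[[frink lorp] vask] murn] must have type e. The sister murn has type s; that is not a function onto e, so [[frink lorp] vask] must be the functor, of type (s → e).
[[frink lorp] vask] must have type (s → e). The sister [frink lorp] has type (e → e); that is not a function onto (s → e), so vask must be the functor, of type ((e → e) → (s → e)).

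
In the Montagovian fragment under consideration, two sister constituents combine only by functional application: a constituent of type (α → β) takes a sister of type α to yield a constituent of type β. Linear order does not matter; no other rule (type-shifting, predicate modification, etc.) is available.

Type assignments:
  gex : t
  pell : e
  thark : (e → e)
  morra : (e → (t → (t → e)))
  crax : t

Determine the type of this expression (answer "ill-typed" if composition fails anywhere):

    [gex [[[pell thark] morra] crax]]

e

[pell thark] — thark of type (e → e) combines with pell of type e: type e.
[[pell thark] morra] — morra of type (e → (t → (t → e))) combines with [pell thark] of type e: type (t → (t → e)).
[[[pell thark] morra] crax] — [[pell thark] morra] of type (t → (t → e)) combines with crax of type t: type (t → e).
[gex [[[pell thark] morra] crax]] — [[[pell thark] morra] crax] of type (t → e) combines with gex of type t: type e.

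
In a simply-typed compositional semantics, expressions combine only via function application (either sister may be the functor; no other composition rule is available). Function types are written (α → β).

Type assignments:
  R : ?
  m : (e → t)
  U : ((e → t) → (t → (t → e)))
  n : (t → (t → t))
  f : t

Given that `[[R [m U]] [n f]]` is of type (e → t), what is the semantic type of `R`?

((t → (t → e)) → ((t → t) → (e → t)))

At [[R [m U]] [n f]] (required: (e → t)): [n f] is (t → t), which is not a function with range (e → t); hence [R [m U]] is the functor — type ((t → t) → (e → t)).
At [R [m U]] (required: ((t → t) → (e → t))): [m U] is (t → (t → e)), which is not a function with range ((t → t) → (e → t)); hence R is the functor — type ((t → (t → e)) → ((t → t) → (e → t))).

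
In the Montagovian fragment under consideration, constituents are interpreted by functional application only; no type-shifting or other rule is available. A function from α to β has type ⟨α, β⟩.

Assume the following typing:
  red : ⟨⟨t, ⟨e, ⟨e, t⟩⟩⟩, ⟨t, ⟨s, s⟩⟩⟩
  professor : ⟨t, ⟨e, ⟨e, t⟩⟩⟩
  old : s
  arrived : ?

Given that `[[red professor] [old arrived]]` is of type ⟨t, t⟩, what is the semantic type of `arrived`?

At [[red professor] [old arrived]] (required: ⟨t, t⟩): [red professor] is ⟨t, ⟨s, s⟩⟩, which is not a function with range ⟨t, t⟩; hence [old arrived] is the functor — type ⟨⟨t, ⟨s, s⟩⟩, ⟨t, t⟩⟩.
At [old arrived] (required: ⟨⟨t, ⟨s, s⟩⟩, ⟨t, t⟩⟩): old is s, which is not a function with range ⟨⟨t, ⟨s, s⟩⟩, ⟨t, t⟩⟩; hence arrived is the functor — type ⟨s, ⟨⟨t, ⟨s, s⟩⟩, ⟨t, t⟩⟩⟩.

⟨s, ⟨⟨t, ⟨s, s⟩⟩, ⟨t, t⟩⟩⟩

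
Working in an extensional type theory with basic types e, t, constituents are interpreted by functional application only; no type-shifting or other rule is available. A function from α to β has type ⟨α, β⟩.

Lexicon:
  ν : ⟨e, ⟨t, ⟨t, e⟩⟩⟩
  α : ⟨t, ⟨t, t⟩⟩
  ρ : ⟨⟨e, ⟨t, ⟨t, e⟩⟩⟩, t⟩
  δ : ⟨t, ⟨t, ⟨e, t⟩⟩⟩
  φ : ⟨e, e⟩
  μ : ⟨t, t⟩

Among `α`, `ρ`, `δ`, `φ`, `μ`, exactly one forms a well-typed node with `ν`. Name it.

ρ

α : ⟨t, ⟨t, t⟩⟩ — does not combine with ν.
ρ — combines: ρ : ⟨⟨e, ⟨t, ⟨t, e⟩⟩⟩, t⟩ takes ν : ⟨e, ⟨t, ⟨t, e⟩⟩⟩ as argument, giving t.
δ : ⟨t, ⟨t, ⟨e, t⟩⟩⟩ — does not combine with ν.
φ : ⟨e, e⟩ — does not combine with ν.
μ : ⟨t, t⟩ — does not combine with ν.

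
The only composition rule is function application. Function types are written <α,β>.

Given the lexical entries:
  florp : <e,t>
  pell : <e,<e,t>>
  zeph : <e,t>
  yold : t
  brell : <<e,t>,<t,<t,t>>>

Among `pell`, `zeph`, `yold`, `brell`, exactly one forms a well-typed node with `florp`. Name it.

pell : <e,<e,t>> — does not combine with florp.
zeph : <e,t> — does not combine with florp.
yold : t — does not combine with florp.
brell — combines: brell : <<e,t>,<t,<t,t>>> takes florp : <e,t> as argument, giving <t,<t,t>>.

brell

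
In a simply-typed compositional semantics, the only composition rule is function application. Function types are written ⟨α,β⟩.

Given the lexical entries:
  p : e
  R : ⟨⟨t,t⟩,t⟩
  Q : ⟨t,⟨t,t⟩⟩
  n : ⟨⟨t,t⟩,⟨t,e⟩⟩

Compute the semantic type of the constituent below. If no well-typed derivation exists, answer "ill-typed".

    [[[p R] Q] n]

ill-typed

[p R]: e and ⟨⟨t,t⟩,t⟩ cannot combine by function application — type clash.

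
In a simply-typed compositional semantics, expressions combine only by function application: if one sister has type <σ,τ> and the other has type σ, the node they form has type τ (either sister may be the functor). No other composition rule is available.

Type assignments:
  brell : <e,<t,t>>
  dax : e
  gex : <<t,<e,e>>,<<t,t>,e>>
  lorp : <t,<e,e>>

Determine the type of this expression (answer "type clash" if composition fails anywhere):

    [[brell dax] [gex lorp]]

At [brell dax], brell : <e,<t,t>> takes dax : e, giving <t,t>.
At [gex lorp], gex : <<t,<e,e>>,<<t,t>,e>> takes lorp : <t,<e,e>>, giving <<t,t>,e>.
At [[brell dax] [gex lorp]], [gex lorp] : <<t,t>,e> takes [brell dax] : <t,t>, giving e.

e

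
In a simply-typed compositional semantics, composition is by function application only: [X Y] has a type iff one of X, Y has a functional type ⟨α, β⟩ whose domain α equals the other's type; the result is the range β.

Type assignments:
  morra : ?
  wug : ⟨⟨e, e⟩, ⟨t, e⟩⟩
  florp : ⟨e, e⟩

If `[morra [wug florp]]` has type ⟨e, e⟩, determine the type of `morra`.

⟨⟨t, e⟩, ⟨e, e⟩⟩

[morra [wug florp]] is required to be ⟨e, e⟩. [wug florp] : ⟨t, e⟩ cannot yield ⟨e, e⟩ as functor, so morra : ⟨⟨t, e⟩, ⟨e, e⟩⟩.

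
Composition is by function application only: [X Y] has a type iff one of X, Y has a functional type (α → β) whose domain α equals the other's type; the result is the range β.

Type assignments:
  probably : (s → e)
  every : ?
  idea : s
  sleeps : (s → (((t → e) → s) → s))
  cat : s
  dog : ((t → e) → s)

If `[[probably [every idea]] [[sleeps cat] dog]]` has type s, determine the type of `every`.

At [[probably [every idea]] [[sleeps cat] dog]] (required: s): [[sleeps cat] dog] is s, which is not a function with range s; hence [probably [every idea]] is the functor — type (s → s).
At [probably [every idea]] (required: (s → s)): probably is (s → e), which is not a function with range (s → s); hence [every idea] is the functor — type ((s → e) → (s → s)).
At [every idea] (required: ((s → e) → (s → s))): idea is s, which is not a function with range ((s → e) → (s → s)); hence every is the functor — type (s → ((s → e) → (s → s))).

(s → ((s → e) → (s → s)))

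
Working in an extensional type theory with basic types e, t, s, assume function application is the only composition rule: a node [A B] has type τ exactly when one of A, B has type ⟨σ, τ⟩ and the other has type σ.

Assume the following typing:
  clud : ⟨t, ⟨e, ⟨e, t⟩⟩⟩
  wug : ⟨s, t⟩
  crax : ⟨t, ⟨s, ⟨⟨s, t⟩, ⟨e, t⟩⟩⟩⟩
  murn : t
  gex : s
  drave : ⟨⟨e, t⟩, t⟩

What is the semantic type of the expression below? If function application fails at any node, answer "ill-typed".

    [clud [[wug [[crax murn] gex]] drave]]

[crax murn]: crax is ⟨t, ⟨s, ⟨⟨s, t⟩, ⟨e, t⟩⟩⟩⟩, murn is t; result ⟨s, ⟨⟨s, t⟩, ⟨e, t⟩⟩⟩.
[[crax murn] gex]: [crax murn] is ⟨s, ⟨⟨s, t⟩, ⟨e, t⟩⟩⟩, gex is s; result ⟨⟨s, t⟩, ⟨e, t⟩⟩.
[wug [[crax murn] gex]]: [[crax murn] gex] is ⟨⟨s, t⟩, ⟨e, t⟩⟩, wug is ⟨s, t⟩; result ⟨e, t⟩.
[[wug [[crax murn] gex]] drave]: drave is ⟨⟨e, t⟩, t⟩, [wug [[crax murn] gex]] is ⟨e, t⟩; result t.
[clud [[wug [[crax murn] gex]] drave]]: clud is ⟨t, ⟨e, ⟨e, t⟩⟩⟩, [[wug [[crax murn] gex]] drave] is t; result ⟨e, ⟨e, t⟩⟩.

⟨e, ⟨e, t⟩⟩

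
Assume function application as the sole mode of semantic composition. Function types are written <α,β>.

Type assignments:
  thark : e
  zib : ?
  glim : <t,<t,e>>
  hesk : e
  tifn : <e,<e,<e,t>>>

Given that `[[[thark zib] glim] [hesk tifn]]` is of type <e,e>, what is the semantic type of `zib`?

<e,<<t,<t,e>>,<<e,<e,t>>,<e,e>>>>

For [[[thark zib] glim] [hesk tifn]] to have type <e,e> with [hesk tifn] of type <e,<e,t>>, [[thark zib] glim] must be the function: [[thark zib] glim] : <<e,<e,t>>,<e,e>>.
For [[thark zib] glim] to have type <<e,<e,t>>,<e,e>> with glim of type <t,<t,e>>, [thark zib] must be the function: [thark zib] : <<t,<t,e>>,<<e,<e,t>>,<e,e>>>.
For [thark zib] to have type <<t,<t,e>>,<<e,<e,t>>,<e,e>>> with thark of type e, zib must be the function: zib : <e,<<t,<t,e>>,<<e,<e,t>>,<e,e>>>>.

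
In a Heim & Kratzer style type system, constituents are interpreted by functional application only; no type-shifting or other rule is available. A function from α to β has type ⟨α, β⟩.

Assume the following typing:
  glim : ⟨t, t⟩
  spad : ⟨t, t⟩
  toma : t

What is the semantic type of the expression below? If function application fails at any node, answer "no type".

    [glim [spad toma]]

t

[spad toma] — spad of type ⟨t, t⟩ combines with toma of type t: type t.
[glim [spad toma]] — glim of type ⟨t, t⟩ combines with [spad toma] of type t: type t.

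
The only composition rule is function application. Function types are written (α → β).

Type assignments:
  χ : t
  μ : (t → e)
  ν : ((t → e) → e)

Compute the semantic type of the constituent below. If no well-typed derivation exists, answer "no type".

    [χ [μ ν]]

At [μ ν], ν : ((t → e) → e) takes μ : (t → e), giving e.
[χ [μ ν]]: t with e — neither is a function whose domain matches the other; composition fails here.

no type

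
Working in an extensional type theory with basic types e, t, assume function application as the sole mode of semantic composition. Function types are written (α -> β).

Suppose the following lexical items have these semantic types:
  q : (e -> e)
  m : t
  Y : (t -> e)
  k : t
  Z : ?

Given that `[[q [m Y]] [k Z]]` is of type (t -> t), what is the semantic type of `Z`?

[[q [m Y]] [k Z]] is required to be (t -> t). [q [m Y]] : e cannot yield (t -> t) as functor, so [k Z] : (e -> (t -> t)).
[k Z] is required to be (e -> (t -> t)). k : t cannot yield (e -> (t -> t)) as functor, so Z : (t -> (e -> (t -> t))).

(t -> (e -> (t -> t)))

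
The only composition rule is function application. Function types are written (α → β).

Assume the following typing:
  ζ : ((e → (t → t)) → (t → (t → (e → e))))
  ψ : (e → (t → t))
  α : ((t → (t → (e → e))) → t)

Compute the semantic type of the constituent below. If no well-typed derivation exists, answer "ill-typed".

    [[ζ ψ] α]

t

At [ζ ψ], ζ : ((e → (t → t)) → (t → (t → (e → e)))) takes ψ : (e → (t → t)), giving (t → (t → (e → e))).
At [[ζ ψ] α], α : ((t → (t → (e → e))) → t) takes [ζ ψ] : (t → (t → (e → e))), giving t.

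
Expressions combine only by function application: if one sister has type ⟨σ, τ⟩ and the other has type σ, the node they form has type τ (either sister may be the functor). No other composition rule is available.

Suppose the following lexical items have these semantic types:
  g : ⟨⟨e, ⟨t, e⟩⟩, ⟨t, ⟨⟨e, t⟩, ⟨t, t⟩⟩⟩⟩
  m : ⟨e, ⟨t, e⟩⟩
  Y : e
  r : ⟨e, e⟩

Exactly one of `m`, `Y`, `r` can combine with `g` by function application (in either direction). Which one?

m — combines: g : ⟨⟨e, ⟨t, e⟩⟩, ⟨t, ⟨⟨e, t⟩, ⟨t, t⟩⟩⟩⟩ takes m : ⟨e, ⟨t, e⟩⟩ as argument, giving ⟨t, ⟨⟨e, t⟩, ⟨t, t⟩⟩⟩.
Y : e — no; g wants ⟨e, ⟨t, e⟩⟩, and Y wants nothing (atomic).
r : ⟨e, e⟩ — no; g wants ⟨e, ⟨t, e⟩⟩, and r wants e.

m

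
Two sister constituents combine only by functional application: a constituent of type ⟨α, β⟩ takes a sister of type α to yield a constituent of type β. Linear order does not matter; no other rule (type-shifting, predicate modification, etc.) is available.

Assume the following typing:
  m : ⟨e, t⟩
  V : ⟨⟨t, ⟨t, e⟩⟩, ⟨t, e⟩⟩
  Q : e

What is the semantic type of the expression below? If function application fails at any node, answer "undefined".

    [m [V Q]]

undefined

[V Q]: ⟨⟨t, ⟨t, e⟩⟩, ⟨t, e⟩⟩ with e — neither is a function whose domain matches the other; composition fails here.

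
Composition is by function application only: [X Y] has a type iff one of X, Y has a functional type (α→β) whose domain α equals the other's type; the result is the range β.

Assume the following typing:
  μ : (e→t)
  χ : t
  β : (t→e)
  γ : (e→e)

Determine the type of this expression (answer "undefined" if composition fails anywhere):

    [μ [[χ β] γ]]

t

[χ β]: functor β : (t→e), argument χ : t; result e.
[[χ β] γ]: functor γ : (e→e), argument [χ β] : e; result e.
[μ [[χ β] γ]]: functor μ : (e→t), argument [[χ β] γ] : e; result t.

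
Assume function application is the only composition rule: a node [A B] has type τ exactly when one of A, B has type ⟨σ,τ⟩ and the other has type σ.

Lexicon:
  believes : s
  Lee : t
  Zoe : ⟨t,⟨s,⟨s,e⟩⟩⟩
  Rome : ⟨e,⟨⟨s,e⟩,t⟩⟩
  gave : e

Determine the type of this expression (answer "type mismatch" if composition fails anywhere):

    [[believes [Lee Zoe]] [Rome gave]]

[Lee Zoe]: functor Zoe : ⟨t,⟨s,⟨s,e⟩⟩⟩, argument Lee : t; result ⟨s,⟨s,e⟩⟩.
[believes [Lee Zoe]]: functor [Lee Zoe] : ⟨s,⟨s,e⟩⟩, argument believes : s; result ⟨s,e⟩.
[Rome gave]: functor Rome : ⟨e,⟨⟨s,e⟩,t⟩⟩, argument gave : e; result ⟨⟨s,e⟩,t⟩.
[[believes [Lee Zoe]] [Rome gave]]: functor [Rome gave] : ⟨⟨s,e⟩,t⟩, argument [believes [Lee Zoe]] : ⟨s,e⟩; result t.

t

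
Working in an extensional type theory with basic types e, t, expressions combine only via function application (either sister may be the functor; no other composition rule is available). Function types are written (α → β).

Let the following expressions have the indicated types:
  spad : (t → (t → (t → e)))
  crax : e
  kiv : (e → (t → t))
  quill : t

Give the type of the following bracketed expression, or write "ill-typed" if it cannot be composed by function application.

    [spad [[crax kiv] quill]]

[crax kiv] — kiv of type (e → (t → t)) combines with crax of type e: type (t → t).
[[crax kiv] quill] — [crax kiv] of type (t → t) combines with quill of type t: type t.
[spad [[crax kiv] quill]] — spad of type (t → (t → (t → e))) combines with [[crax kiv] quill] of type t: type (t → (t → e)).

(t → (t → e))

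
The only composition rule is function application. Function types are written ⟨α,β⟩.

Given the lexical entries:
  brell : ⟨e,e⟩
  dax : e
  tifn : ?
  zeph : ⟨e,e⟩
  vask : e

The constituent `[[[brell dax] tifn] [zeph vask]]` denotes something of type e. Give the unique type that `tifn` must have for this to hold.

[[[brell dax] tifn] [zeph vask]] must have type e. The sister [zeph vask] has type e; that is not a function onto e, so [[brell dax] tifn] must be the functor, of type ⟨e,e⟩.
[[brell dax] tifn] must have type ⟨e,e⟩. The sister [brell dax] has type e; that is not a function onto ⟨e,e⟩, so tifn must be the functor, of type ⟨e,⟨e,e⟩⟩.

⟨e,⟨e,e⟩⟩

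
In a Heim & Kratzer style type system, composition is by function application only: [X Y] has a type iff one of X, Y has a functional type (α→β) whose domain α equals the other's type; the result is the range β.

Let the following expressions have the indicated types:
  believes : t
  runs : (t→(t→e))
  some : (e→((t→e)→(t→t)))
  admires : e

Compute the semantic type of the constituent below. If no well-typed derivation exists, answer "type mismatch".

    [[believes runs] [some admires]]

(t→t)

[believes runs]: (t→(t→e)) applied to t yields (t→e).
[some admires]: (e→((t→e)→(t→t))) applied to e yields ((t→e)→(t→t)).
[[believes runs] [some admires]]: ((t→e)→(t→t)) applied to (t→e) yields (t→t).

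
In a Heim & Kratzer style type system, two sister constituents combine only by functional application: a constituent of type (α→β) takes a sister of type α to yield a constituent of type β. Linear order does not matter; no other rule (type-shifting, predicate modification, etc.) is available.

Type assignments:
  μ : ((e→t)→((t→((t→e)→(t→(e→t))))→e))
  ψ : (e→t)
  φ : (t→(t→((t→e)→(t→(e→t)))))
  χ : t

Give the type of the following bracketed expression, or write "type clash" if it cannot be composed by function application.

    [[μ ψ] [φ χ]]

At [μ ψ], μ : ((e→t)→((t→((t→e)→(t→(e→t))))→e)) takes ψ : (e→t), giving ((t→((t→e)→(t→(e→t))))→e).
At [φ χ], φ : (t→(t→((t→e)→(t→(e→t))))) takes χ : t, giving (t→((t→e)→(t→(e→t)))).
At [[μ ψ] [φ χ]], [μ ψ] : ((t→((t→e)→(t→(e→t))))→e) takes [φ χ] : (t→((t→e)→(t→(e→t)))), giving e.

e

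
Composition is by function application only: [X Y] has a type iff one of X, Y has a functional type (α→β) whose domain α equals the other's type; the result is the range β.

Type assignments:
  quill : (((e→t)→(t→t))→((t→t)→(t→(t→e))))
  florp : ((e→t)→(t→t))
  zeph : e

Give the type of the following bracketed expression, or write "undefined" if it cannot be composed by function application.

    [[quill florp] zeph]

[quill florp]: (((e→t)→(t→t))→((t→t)→(t→(t→e)))) applied to ((e→t)→(t→t)) yields ((t→t)→(t→(t→e))).
At [[quill florp] zeph]: neither ((t→t)→(t→(t→e))) nor e can take the other as argument; the node is ill-typed.

undefined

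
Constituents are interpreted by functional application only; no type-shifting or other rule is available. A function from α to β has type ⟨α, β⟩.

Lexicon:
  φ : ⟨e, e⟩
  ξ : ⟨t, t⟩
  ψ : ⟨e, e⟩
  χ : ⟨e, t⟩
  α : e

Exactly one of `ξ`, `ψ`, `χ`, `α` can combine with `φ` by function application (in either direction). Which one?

α

ξ : ⟨t, t⟩ — no; φ wants e, and ξ wants t.
ψ : ⟨e, e⟩ — no; φ wants e, and ψ wants e.
χ : ⟨e, t⟩ — no; φ wants e, and χ wants e.
α — combines: φ : ⟨e, e⟩ takes α : e as argument, giving e.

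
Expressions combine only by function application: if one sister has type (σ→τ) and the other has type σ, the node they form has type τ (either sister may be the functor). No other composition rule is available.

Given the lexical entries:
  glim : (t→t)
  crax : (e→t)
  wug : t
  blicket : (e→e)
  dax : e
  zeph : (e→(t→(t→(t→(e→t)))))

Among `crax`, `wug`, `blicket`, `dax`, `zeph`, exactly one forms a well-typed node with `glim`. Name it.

wug

crax : (e→t) — no; glim wants t, and crax wants e.
wug — combines: glim : (t→t) takes wug : t as argument, giving t.
blicket : (e→e) — no; glim wants t, and blicket wants e.
dax : e — no; glim wants t, and dax wants nothing (atomic).
zeph : (e→(t→(t→(t→(e→t))))) — no; glim wants t, and zeph wants e.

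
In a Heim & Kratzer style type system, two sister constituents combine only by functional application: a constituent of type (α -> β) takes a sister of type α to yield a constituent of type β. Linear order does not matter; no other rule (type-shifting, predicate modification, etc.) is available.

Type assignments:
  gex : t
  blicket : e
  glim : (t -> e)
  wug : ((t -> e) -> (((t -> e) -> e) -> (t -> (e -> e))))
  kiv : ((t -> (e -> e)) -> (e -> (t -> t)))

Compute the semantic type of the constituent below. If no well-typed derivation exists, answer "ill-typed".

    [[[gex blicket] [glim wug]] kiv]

ill-typed

[gex blicket]: t with e — neither is a function whose domain matches the other; composition fails here.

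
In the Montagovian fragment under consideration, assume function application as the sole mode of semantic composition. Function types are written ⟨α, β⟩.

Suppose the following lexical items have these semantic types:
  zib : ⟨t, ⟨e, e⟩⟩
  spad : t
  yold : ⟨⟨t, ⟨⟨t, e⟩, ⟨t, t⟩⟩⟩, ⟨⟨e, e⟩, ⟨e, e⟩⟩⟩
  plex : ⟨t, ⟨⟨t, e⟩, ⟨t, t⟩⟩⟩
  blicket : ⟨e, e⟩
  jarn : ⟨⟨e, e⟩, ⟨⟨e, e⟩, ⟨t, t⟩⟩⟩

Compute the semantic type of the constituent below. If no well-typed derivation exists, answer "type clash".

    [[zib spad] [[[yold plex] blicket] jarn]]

[zib spad]: functor zib : ⟨t, ⟨e, e⟩⟩, argument spad : t; result ⟨e, e⟩.
[yold plex]: functor yold : ⟨⟨t, ⟨⟨t, e⟩, ⟨t, t⟩⟩⟩, ⟨⟨e, e⟩, ⟨e, e⟩⟩⟩, argument plex : ⟨t, ⟨⟨t, e⟩, ⟨t, t⟩⟩⟩; result ⟨⟨e, e⟩, ⟨e, e⟩⟩.
[[yold plex] blicket]: functor [yold plex] : ⟨⟨e, e⟩, ⟨e, e⟩⟩, argument blicket : ⟨e, e⟩; result ⟨e, e⟩.
[[[yold plex] blicket] jarn]: functor jarn : ⟨⟨e, e⟩, ⟨⟨e, e⟩, ⟨t, t⟩⟩⟩, argument [[yold plex] blicket] : ⟨e, e⟩; result ⟨⟨e, e⟩, ⟨t, t⟩⟩.
[[zib spad] [[[yold plex] blicket] jarn]]: functor [[[yold plex] blicket] jarn] : ⟨⟨e, e⟩, ⟨t, t⟩⟩, argument [zib spad] : ⟨e, e⟩; result ⟨t, t⟩.

⟨t, t⟩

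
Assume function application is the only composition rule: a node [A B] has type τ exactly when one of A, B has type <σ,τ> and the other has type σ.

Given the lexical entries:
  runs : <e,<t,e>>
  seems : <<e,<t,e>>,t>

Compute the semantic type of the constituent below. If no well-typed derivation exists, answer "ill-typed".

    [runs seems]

t

[runs seems]: seems is <<e,<t,e>>,t>, runs is <e,<t,e>>; result t.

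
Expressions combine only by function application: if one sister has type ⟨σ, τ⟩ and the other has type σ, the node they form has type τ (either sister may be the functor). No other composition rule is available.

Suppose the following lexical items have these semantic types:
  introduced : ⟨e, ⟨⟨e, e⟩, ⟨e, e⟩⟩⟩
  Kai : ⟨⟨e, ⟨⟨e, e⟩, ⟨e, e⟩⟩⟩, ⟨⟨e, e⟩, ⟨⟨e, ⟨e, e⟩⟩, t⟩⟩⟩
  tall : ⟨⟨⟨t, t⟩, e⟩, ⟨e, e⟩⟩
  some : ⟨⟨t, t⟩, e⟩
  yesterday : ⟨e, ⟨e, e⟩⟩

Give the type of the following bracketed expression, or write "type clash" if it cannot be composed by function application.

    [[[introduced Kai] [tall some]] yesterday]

t

[introduced Kai] — Kai of type ⟨⟨e, ⟨⟨e, e⟩, ⟨e, e⟩⟩⟩, ⟨⟨e, e⟩, ⟨⟨e, ⟨e, e⟩⟩, t⟩⟩⟩ combines with introduced of type ⟨e, ⟨⟨e, e⟩, ⟨e, e⟩⟩⟩: type ⟨⟨e, e⟩, ⟨⟨e, ⟨e, e⟩⟩, t⟩⟩.
[tall some] — tall of type ⟨⟨⟨t, t⟩, e⟩, ⟨e, e⟩⟩ combines with some of type ⟨⟨t, t⟩, e⟩: type ⟨e, e⟩.
[[introduced Kai] [tall some]] — [introduced Kai] of type ⟨⟨e, e⟩, ⟨⟨e, ⟨e, e⟩⟩, t⟩⟩ combines with [tall some] of type ⟨e, e⟩: type ⟨⟨e, ⟨e, e⟩⟩, t⟩.
[[[introduced Kai] [tall some]] yesterday] — [[introduced Kai] [tall some]] of type ⟨⟨e, ⟨e, e⟩⟩, t⟩ combines with yesterday of type ⟨e, ⟨e, e⟩⟩: type t.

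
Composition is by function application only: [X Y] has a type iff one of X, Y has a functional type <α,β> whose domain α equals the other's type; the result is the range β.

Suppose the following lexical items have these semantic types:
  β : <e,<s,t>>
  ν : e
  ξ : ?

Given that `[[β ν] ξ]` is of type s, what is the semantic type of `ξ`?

[[β ν] ξ] is required to be s. [β ν] : <s,t> cannot yield s as functor, so ξ : <<s,t>,s>.

<<s,t>,s>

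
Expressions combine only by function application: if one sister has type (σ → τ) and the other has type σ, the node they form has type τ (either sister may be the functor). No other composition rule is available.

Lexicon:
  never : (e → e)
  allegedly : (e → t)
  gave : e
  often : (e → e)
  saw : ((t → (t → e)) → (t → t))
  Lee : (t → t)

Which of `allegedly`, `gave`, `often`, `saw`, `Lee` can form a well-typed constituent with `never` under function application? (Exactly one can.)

gave

allegedly : (e → t) — neither side's domain matches the other.
gave — combines: never : (e → e) takes gave : e as argument, giving e.
often : (e → e) — neither side's domain matches the other.
saw : ((t → (t → e)) → (t → t)) — neither side's domain matches the other.
Lee : (t → t) — neither side's domain matches the other.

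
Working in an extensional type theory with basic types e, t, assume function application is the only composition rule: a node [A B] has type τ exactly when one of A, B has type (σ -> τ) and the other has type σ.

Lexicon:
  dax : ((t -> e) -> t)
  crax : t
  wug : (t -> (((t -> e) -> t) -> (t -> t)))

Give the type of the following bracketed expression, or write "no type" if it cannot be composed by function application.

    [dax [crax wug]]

[crax wug] — wug of type (t -> (((t -> e) -> t) -> (t -> t))) combines with crax of type t: type (((t -> e) -> t) -> (t -> t)).
[dax [crax wug]] — [crax wug] of type (((t -> e) -> t) -> (t -> t)) combines with dax of type ((t -> e) -> t): type (t -> t).

(t -> t)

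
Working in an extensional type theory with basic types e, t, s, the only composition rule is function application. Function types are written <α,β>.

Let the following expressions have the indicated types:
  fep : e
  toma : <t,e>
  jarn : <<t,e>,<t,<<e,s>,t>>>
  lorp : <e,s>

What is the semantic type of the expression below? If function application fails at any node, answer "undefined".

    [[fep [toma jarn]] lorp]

[toma jarn]: <<t,e>,<t,<<e,s>,t>>> applied to <t,e> yields <t,<<e,s>,t>>.
[fep [toma jarn]]: e and <t,<<e,s>,t>> cannot combine by function application — type clash.

undefined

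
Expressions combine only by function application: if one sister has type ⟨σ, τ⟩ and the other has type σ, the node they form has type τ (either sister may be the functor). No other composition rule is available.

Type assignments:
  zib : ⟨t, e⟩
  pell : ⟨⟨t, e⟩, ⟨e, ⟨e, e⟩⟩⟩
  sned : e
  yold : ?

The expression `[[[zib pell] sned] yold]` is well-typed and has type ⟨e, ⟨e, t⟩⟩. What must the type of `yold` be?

[[[zib pell] sned] yold] is required to be ⟨e, ⟨e, t⟩⟩. [[zib pell] sned] : ⟨e, e⟩ cannot yield ⟨e, ⟨e, t⟩⟩ as functor, so yold : ⟨⟨e, e⟩, ⟨e, ⟨e, t⟩⟩⟩.

⟨⟨e, e⟩, ⟨e, ⟨e, t⟩⟩⟩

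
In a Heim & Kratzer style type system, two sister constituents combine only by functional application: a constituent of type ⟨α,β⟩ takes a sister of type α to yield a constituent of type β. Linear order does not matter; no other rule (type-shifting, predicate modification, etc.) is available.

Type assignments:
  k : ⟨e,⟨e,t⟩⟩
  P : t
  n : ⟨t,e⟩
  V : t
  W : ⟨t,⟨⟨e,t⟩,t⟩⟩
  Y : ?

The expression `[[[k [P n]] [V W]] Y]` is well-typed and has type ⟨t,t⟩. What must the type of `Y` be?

⟨t,⟨t,t⟩⟩

For [[[k [P n]] [V W]] Y] to have type ⟨t,t⟩ with [[k [P n]] [V W]] of type t, Y must be the function: Y : ⟨t,⟨t,t⟩⟩.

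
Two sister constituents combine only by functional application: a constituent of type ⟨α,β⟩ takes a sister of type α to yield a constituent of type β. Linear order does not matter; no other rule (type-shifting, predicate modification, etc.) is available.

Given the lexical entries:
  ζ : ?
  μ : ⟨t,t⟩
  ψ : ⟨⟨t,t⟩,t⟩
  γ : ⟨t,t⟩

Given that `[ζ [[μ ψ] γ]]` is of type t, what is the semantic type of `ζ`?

At [ζ [[μ ψ] γ]] (required: t): [[μ ψ] γ] is t, which is not a function with range t; hence ζ is the functor — type ⟨t,t⟩.

⟨t,t⟩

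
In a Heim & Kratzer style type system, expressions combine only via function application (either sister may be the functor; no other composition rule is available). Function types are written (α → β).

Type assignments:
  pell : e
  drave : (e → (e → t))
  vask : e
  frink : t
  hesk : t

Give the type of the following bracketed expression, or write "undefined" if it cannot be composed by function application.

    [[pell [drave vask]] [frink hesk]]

[drave vask]: (e → (e → t)) applied to e yields (e → t).
[pell [drave vask]]: (e → t) applied to e yields t.
[frink hesk]: t and t cannot combine by function application — type clash.

undefined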